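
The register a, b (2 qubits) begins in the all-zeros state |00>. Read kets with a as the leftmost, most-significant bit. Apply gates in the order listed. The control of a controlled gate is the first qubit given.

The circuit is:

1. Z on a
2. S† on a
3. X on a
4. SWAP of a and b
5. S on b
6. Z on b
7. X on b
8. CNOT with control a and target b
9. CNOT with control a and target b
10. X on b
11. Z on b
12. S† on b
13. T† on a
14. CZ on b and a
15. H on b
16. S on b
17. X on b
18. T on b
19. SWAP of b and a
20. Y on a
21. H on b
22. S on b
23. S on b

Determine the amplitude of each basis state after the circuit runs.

After the circuit, the state carries amplitude -exp(3*I*pi/4)/2 on |00>, exp(3*I*pi/4)/2 on |01>, 1/2 on |10>, -1/2 on |11>.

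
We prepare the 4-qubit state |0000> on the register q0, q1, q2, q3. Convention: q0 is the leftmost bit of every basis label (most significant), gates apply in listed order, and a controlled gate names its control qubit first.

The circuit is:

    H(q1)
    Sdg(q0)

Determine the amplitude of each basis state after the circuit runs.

The resulting statevector has amplitude sqrt(2)/2 on |0000>, sqrt(2)/2 on |0100>, and 0 on every other basis state.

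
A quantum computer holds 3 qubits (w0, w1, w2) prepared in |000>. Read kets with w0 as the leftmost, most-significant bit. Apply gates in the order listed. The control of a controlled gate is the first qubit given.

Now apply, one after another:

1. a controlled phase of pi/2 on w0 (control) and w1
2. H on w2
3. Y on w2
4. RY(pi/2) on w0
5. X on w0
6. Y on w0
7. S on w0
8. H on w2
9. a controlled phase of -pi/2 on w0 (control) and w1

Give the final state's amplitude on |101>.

The amplitude on |101> is sqrt(2)*I/2.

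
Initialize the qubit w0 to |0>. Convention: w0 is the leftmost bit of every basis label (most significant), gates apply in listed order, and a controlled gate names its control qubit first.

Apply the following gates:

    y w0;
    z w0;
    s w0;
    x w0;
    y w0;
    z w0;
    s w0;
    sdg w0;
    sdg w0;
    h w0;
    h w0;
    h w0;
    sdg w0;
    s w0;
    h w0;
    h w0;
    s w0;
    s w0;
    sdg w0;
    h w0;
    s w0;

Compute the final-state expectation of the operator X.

The observable X averages to -1. Key observation: gates 11-16 undo each other exactly, leaving only the rest of the circuit to track.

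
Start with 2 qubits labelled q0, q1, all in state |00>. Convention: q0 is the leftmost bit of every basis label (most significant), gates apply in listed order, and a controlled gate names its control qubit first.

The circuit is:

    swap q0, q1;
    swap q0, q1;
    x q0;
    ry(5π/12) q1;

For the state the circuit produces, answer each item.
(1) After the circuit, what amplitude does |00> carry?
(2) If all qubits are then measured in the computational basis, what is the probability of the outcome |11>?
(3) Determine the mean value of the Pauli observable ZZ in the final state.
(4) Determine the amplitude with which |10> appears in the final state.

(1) The amplitude on |00> is 0.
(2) The probability of measuring |11> is -sqrt(6)/8 + sqrt(2)/8 + 1/2.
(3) The observable ZZ averages to -sqrt(6)/4 + sqrt(2)/4.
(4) The final state's coefficient on |10> equals sqrt(6 - 3*sqrt(2))/4 + sqrt(sqrt(2) + 2)/4.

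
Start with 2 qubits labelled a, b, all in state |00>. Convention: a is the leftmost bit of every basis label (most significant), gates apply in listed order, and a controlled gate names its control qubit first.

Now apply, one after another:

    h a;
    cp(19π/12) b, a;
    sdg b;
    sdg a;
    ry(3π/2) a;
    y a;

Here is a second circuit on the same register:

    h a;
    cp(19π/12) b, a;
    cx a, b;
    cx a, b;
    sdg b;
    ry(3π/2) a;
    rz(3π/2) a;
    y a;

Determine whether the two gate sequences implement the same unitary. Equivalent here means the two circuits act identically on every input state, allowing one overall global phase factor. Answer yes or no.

No, they are not equivalent — no single phase factor reconciles the two unitaries.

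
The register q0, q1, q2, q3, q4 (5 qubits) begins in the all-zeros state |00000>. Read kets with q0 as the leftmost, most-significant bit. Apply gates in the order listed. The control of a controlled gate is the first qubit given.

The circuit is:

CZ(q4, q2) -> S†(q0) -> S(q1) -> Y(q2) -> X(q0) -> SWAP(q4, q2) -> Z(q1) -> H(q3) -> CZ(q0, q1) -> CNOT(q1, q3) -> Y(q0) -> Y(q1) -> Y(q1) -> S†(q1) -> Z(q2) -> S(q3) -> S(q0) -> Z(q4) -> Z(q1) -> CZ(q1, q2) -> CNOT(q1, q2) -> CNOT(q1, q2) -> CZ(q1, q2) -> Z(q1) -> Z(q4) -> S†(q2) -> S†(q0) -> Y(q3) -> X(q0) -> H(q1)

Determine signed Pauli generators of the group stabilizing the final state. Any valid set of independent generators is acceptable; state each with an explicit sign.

One valid set of independent stabilizer generators is +IXIII, +IIIYI, -ZIIII, +IIZII, -IIIIZ (any independent generating set of the same group is equally correct).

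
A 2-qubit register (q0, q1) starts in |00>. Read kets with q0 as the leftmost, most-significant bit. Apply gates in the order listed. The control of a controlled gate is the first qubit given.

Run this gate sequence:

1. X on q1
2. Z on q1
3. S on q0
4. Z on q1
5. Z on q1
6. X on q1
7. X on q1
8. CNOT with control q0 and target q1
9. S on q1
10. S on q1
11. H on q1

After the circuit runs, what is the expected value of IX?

The expectation value of IX is -1. Key observation: the block from step 6 through step 7 cancels to the identity and can be dropped.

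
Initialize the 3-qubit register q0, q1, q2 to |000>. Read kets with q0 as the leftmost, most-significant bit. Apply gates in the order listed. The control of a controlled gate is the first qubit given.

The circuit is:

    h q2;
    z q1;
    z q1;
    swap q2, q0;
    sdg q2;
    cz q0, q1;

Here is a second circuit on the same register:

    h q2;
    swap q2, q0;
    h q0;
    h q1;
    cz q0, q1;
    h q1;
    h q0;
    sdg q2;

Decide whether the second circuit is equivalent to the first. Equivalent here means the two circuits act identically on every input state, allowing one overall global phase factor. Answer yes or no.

No: there is an input state on which the two circuits produce genuinely different outputs (not merely differing by a phase).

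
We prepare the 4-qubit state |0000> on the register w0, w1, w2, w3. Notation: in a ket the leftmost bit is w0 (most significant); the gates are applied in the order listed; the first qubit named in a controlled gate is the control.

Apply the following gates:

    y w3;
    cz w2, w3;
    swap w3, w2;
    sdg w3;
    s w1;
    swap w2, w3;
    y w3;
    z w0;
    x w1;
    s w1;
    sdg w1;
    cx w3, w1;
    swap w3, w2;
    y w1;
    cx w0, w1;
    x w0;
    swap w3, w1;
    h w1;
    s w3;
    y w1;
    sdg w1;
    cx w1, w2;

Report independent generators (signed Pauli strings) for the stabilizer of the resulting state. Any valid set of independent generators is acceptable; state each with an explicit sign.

One valid set of independent stabilizer generators is +IXYI, -ZIII, +IZZI, +IIIZ (any independent generating set of the same group is equally correct).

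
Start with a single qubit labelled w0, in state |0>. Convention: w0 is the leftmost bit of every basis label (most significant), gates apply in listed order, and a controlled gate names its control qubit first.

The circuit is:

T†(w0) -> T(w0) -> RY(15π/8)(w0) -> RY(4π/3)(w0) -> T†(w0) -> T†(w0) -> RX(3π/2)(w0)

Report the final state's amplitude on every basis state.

The final amplitudes are sin(7*pi/48) on |0>, -I*sin(17*pi/48) on |1>.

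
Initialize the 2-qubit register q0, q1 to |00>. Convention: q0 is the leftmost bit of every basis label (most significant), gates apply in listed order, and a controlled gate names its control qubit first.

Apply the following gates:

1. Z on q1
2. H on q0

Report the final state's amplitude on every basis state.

After the circuit, the state carries amplitude sqrt(2)/2 on |00>, 0 on |01>, sqrt(2)/2 on |10>, 0 on |11>.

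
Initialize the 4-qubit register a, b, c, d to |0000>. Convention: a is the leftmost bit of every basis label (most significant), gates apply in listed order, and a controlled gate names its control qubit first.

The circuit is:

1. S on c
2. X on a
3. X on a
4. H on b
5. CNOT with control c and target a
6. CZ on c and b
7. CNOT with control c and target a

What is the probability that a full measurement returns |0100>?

Outcome |0100> occurs with probability 1/2. Key observation: steps 2-3 multiply out to the identity, so the circuit reduces to the remaining gates.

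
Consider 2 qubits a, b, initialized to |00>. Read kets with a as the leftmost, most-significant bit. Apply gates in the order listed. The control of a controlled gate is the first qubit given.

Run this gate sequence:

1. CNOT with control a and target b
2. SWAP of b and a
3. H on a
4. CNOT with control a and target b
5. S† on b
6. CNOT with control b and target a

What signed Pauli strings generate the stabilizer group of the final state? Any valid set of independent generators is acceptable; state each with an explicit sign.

The final state is stabilized by the group generated by -IY, +ZI; other independent generating sets are equally valid.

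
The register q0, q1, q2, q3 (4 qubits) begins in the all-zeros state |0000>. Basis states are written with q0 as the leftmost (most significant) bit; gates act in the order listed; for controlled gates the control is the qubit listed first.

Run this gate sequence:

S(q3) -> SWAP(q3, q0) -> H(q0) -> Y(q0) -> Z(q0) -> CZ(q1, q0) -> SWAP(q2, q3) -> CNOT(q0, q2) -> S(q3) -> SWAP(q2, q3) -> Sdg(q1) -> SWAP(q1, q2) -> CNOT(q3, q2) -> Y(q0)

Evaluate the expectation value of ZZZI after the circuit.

The observable ZZZI averages to -1.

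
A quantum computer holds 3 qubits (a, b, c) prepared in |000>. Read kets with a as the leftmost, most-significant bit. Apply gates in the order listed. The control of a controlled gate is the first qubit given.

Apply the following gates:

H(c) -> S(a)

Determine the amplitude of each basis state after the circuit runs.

After the circuit, the state carries amplitude sqrt(2)/2 on |000>, sqrt(2)/2 on |001>, and 0 on every other basis state.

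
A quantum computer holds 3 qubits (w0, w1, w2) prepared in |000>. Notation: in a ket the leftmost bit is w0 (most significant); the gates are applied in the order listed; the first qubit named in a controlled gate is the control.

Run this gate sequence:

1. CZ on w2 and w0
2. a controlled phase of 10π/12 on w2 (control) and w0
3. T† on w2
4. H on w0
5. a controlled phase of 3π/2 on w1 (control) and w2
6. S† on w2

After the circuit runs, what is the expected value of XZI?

The expectation value of XZI is 1.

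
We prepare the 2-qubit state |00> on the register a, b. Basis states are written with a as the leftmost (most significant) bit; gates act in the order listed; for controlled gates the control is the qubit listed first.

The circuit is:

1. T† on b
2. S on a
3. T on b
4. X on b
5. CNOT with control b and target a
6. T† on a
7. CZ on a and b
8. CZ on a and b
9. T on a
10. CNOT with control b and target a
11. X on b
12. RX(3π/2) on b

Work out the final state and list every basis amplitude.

The final amplitudes are -sqrt(2)/2 on |00>, -sqrt(2)*I/2 on |01>, 0 on |10>, 0 on |11>.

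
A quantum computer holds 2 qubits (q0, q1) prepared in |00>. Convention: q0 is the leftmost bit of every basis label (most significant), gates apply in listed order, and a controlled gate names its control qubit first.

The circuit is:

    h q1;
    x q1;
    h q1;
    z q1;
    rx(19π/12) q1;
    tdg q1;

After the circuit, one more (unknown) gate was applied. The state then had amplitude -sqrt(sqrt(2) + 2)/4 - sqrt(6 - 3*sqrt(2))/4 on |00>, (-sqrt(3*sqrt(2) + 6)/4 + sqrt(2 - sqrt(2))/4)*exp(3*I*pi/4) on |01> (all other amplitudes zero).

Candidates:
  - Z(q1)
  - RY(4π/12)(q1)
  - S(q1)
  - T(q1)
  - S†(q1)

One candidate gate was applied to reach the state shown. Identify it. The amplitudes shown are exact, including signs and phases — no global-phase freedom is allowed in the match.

It was S(q1) that produced the state shown.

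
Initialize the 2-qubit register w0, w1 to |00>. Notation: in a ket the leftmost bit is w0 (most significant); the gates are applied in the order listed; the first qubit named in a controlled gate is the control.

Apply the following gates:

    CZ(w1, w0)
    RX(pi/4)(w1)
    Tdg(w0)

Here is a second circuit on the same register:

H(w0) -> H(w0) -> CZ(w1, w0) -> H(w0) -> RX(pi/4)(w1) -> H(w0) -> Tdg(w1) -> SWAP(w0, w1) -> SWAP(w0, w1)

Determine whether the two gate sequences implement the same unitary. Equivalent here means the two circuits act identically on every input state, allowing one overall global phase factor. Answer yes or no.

No — the two circuits implement different unitaries, even allowing a global phase.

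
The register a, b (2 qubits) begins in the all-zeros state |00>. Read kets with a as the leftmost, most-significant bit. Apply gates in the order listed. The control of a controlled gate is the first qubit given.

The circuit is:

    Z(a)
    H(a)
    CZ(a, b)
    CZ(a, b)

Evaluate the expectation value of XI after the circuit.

The expectation value of XI is 1.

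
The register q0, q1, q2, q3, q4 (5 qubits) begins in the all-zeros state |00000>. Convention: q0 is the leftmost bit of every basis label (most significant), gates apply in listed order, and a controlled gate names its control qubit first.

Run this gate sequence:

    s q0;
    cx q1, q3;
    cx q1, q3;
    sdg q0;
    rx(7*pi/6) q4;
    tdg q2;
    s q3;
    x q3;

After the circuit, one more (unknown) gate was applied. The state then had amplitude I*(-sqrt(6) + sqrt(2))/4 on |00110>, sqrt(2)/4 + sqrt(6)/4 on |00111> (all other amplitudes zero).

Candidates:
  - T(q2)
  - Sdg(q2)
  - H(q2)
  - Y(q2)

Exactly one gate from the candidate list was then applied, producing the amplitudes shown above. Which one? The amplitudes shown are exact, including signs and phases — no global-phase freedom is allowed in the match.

The unique candidate consistent with the amplitudes is Y(q2). Key observation: steps 1-4 multiply out to the identity, so the circuit reduces to the remaining gates.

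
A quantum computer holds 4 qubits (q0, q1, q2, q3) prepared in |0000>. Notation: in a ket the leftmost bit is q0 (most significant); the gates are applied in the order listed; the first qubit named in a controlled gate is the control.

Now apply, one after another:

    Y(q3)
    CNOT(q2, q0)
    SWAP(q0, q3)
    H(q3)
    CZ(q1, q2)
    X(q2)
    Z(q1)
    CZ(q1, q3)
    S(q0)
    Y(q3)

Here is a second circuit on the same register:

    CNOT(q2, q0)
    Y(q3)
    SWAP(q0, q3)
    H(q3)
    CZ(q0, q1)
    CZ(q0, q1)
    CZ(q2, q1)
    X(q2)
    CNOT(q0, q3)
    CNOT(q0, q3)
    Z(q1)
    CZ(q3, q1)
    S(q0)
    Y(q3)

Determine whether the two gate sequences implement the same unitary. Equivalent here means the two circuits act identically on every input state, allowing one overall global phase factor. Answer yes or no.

Yes — the two circuits implement the same unitary up to a global phase.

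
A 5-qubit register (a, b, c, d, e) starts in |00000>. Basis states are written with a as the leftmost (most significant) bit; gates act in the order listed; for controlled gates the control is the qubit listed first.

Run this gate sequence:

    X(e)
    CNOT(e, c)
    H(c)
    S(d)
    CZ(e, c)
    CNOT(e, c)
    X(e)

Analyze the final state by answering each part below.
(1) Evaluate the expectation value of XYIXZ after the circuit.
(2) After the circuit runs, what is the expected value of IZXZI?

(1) The observable XYIXZ averages to 0.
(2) In the final state, IZXZI has expectation 1.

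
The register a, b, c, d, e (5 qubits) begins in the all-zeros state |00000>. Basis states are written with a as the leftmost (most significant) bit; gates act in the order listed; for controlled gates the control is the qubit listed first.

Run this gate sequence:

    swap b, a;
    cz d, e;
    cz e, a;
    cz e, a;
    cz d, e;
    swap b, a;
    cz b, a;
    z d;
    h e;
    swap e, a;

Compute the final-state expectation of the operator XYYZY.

The observable XYYZY averages to 0. Key observation: steps 1-6 multiply out to the identity, so the circuit reduces to the remaining gates.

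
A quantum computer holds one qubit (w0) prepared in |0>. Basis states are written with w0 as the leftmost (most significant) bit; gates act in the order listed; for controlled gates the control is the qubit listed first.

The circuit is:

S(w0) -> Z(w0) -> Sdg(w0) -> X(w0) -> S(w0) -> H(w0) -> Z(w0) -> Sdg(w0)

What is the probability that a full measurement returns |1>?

The probability of measuring |1> is 1/2.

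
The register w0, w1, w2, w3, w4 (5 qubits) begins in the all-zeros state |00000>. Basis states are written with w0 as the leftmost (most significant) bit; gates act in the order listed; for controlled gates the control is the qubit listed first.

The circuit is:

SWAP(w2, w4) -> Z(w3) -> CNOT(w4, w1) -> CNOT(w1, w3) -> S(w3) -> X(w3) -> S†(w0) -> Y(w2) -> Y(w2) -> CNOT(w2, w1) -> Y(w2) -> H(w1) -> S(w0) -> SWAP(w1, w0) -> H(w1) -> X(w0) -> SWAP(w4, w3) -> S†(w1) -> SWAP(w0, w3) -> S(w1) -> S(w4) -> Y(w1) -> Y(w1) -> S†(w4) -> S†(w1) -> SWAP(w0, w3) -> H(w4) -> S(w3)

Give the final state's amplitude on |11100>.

The final state's coefficient on |11100> equals sqrt(2)/4.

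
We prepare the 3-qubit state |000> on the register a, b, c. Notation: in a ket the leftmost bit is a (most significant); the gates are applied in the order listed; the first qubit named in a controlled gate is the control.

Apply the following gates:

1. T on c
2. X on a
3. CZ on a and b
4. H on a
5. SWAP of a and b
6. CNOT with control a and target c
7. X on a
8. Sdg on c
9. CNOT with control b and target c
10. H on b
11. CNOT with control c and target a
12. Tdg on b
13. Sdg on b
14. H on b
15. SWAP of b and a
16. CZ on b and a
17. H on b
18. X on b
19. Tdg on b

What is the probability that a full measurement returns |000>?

The probability of measuring |000> is 1/8 - sqrt(2)/16.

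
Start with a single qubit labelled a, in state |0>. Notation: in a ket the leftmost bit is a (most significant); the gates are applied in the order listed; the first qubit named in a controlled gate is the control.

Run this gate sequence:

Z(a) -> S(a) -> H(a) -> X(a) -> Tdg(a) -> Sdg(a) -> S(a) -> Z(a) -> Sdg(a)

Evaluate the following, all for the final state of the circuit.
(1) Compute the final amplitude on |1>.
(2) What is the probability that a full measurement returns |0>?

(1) The amplitude on |1> is sqrt(2)*exp(I*pi/4)/2.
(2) Outcome |0> occurs with probability 1/2.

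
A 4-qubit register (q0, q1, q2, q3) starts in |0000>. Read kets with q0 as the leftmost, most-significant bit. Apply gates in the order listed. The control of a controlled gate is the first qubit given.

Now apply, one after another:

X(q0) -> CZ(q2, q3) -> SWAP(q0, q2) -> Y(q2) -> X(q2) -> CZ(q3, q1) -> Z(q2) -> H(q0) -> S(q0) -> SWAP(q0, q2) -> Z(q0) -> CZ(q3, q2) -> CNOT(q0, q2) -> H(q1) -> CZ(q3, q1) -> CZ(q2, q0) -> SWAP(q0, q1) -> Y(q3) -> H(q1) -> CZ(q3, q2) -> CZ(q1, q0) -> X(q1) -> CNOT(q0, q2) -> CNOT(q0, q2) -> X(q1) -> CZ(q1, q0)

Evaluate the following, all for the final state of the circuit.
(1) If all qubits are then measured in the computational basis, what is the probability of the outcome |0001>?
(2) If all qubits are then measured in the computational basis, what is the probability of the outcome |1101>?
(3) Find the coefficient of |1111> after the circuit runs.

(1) The probability of measuring |0001> is 1/8. Key observation: the block from step 21 through step 26 cancels to the identity and can be dropped.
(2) Outcome |1101> occurs with probability 1/8.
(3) The final state's coefficient on |1111> equals -sqrt(2)/4.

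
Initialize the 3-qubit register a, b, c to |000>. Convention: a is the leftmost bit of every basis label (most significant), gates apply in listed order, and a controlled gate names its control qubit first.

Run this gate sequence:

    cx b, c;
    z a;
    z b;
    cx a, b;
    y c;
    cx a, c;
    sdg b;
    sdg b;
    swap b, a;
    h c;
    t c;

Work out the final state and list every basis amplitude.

The final amplitudes are sqrt(2)*I/2 on |000>, -sqrt(2)*exp(3*I*pi/4)/2 on |001>, and 0 on every other basis state.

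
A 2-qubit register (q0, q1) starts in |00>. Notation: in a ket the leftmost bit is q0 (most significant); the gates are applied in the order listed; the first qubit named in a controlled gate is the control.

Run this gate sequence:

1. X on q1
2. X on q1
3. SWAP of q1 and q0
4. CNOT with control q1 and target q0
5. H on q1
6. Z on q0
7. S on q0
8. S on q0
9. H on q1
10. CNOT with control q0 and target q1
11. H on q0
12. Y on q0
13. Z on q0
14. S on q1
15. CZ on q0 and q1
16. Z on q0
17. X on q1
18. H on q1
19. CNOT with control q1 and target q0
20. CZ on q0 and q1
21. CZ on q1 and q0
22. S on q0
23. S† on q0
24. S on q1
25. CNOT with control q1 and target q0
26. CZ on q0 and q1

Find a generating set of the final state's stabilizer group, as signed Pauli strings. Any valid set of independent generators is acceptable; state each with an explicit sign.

The stabilizer group can be generated by -XZ, -ZY, among other valid generating sets.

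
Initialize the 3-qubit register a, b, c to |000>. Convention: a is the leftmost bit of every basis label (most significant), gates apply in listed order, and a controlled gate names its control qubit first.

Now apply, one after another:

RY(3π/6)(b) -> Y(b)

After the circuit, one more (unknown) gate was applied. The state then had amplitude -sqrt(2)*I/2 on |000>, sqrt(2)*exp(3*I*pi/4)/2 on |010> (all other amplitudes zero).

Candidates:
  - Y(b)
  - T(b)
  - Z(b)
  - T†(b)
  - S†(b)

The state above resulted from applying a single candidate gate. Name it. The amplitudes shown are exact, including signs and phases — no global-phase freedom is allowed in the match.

The unique candidate consistent with the amplitudes is T(b).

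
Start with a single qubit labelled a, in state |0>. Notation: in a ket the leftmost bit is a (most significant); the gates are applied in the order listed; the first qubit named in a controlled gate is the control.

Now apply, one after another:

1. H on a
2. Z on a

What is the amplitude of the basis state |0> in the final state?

The final state's coefficient on |0> equals sqrt(2)/2.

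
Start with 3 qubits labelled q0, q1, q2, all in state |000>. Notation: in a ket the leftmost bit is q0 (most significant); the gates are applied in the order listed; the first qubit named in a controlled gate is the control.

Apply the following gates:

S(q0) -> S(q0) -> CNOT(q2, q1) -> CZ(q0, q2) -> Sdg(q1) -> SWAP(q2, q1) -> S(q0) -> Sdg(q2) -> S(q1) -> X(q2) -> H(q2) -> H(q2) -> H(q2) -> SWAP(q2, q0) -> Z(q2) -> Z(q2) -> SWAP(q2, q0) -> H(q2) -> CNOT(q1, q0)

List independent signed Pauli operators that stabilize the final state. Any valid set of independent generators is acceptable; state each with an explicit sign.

The stabilizer group can be generated by +ZII, +IZI, -IIZ, among other valid generating sets. Key observation: the block from step 13 through step 18 cancels to the identity and can be dropped.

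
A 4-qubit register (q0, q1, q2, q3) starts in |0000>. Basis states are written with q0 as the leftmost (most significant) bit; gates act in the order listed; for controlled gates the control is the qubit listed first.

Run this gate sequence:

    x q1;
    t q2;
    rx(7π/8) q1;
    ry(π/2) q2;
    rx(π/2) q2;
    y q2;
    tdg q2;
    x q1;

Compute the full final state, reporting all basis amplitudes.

The resulting statevector has amplitude -(1 + I)*sin(pi/16)/2 on |0000>, sqrt(2)*sin(pi/16)/2 on |0010>, (-1 + I)*cos(pi/16)/2 on |0100>, -(1 - I)*exp(3*I*pi/4)*cos(pi/16)/2 on |0110>, and 0 on every other basis state.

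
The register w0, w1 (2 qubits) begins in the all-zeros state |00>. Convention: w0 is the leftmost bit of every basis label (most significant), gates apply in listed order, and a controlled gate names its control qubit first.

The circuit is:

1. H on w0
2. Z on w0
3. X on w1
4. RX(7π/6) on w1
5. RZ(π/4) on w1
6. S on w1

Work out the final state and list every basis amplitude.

The final amplitudes are (-sqrt(3) - 1)*exp(3*I*pi/8)/4 on |00>, (1 - sqrt(3))*exp(5*I*pi/8)/4 on |01>, (1 + sqrt(3))*exp(3*I*pi/8)/4 on |10>, (-1 + sqrt(3))*exp(5*I*pi/8)/4 on |11>.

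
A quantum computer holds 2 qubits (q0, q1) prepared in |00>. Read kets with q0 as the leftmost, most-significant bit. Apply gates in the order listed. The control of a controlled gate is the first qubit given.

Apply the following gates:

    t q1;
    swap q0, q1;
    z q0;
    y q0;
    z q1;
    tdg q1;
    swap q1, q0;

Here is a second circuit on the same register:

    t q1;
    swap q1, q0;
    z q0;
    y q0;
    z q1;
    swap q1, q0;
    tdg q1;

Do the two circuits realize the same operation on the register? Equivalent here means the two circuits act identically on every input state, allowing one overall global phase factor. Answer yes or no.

No: there is an input state on which the two circuits produce genuinely different outputs (not merely differing by a phase).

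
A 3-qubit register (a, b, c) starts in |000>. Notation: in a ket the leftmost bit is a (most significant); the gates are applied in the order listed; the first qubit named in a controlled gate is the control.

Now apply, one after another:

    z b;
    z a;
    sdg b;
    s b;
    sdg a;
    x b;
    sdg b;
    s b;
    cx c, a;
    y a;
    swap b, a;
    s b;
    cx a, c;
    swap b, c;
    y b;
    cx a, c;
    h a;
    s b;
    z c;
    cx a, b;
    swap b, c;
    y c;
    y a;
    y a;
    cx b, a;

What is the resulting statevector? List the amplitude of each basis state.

After the circuit, the state carries amplitude -sqrt(2)/2 on |001>, -sqrt(2)/2 on |100>, and 0 on every other basis state.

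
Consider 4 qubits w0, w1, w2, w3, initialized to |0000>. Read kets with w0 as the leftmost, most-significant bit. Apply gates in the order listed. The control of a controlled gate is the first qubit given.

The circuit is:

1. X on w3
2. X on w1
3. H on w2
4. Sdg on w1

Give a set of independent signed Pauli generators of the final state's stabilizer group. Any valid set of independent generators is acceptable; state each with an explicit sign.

The final state is stabilized by the group generated by +IIXI, +ZIII, -IZII, -IIIZ; other independent generating sets are equally valid.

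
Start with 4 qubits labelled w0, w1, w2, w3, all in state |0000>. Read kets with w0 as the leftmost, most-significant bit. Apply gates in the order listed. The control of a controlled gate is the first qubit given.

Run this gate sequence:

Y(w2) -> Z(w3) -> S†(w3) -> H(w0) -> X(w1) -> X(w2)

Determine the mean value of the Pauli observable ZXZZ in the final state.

In the final state, ZXZZ has expectation 0.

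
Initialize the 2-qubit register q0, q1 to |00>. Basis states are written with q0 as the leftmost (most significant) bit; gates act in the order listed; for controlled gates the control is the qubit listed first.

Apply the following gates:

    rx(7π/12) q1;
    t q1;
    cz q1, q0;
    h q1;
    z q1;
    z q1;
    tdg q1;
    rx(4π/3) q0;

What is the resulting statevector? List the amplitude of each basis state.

The resulting statevector has amplitude -sqrt(6*sqrt(2) + 12)/16 + sqrt(4 - 2*sqrt(2))/16 + sqrt(12 - 6*sqrt(2))*exp(3*I*pi/4)/16 + sqrt(2*sqrt(2) + 4)*exp(3*I*pi/4)/16 on |00>, -I*sqrt(2*sqrt(2) + 4)/16 - I*sqrt(12 - 6*sqrt(2))/16 - sqrt(4 - 2*sqrt(2))*exp(3*I*pi/4)/16 + sqrt(6*sqrt(2) + 12)*exp(3*I*pi/4)/16 on |01>, -3*I*sqrt(2*sqrt(2) + 4)/16 - sqrt(6*sqrt(2) + 12)*exp(I*pi/4)/16 - 3*sqrt(4 - 2*sqrt(2))*exp(I*pi/4)/16 + I*sqrt(12 - 6*sqrt(2))/16 on |10>, 3*sqrt(4 - 2*sqrt(2))/16 + sqrt(6*sqrt(2) + 12)/16 - 3*sqrt(2*sqrt(2) + 4)*exp(I*pi/4)/16 + sqrt(12 - 6*sqrt(2))*exp(I*pi/4)/16 on |11>.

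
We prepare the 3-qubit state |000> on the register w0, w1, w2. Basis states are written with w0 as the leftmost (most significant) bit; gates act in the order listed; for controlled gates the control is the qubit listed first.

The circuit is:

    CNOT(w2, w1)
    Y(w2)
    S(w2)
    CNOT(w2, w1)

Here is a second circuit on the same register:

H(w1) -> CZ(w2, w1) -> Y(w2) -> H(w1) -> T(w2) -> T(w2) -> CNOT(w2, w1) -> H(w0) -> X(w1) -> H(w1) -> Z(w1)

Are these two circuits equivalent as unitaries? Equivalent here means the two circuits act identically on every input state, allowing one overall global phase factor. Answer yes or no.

No, they are not equivalent — no single phase factor reconciles the two unitaries.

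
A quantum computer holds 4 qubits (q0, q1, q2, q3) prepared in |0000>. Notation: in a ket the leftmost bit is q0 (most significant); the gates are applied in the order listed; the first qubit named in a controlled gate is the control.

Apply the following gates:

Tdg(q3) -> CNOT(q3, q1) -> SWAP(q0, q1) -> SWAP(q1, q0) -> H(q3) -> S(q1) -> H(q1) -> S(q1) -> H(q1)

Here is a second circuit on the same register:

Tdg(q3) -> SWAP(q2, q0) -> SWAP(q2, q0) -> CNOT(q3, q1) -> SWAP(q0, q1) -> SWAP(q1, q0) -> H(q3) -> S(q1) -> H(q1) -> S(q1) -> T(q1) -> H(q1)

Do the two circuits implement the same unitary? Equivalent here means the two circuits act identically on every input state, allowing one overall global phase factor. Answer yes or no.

No, they are not equivalent — no single phase factor reconciles the two unitaries.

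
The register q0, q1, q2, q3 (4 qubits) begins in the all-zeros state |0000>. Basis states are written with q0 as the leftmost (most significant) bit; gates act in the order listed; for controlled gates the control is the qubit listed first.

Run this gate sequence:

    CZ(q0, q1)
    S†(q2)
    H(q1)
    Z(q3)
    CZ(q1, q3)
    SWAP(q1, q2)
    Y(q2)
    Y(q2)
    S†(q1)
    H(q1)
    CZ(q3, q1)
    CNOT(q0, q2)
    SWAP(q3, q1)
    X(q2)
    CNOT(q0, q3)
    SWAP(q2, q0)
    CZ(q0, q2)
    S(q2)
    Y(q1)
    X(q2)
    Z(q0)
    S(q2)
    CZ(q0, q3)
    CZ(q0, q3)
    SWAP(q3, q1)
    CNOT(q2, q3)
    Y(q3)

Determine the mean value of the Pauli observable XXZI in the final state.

The observable XXZI averages to 1.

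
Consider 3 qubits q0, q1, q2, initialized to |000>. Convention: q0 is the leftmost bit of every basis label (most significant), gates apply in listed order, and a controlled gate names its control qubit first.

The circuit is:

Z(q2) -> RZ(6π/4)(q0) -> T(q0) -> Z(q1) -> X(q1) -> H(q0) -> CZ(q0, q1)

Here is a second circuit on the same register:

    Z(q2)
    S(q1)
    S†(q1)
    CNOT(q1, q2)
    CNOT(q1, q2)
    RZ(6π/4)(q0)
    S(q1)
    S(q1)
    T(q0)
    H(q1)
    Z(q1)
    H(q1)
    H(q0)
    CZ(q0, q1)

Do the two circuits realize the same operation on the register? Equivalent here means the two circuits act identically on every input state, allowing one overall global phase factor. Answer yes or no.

Yes, they are equivalent — the unitaries differ by at most a global phase.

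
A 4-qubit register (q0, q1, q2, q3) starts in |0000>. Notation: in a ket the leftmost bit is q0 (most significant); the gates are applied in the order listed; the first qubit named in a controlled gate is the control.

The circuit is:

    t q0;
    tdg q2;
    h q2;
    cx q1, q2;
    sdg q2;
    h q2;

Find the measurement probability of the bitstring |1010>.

A full measurement returns |1010> with probability 0.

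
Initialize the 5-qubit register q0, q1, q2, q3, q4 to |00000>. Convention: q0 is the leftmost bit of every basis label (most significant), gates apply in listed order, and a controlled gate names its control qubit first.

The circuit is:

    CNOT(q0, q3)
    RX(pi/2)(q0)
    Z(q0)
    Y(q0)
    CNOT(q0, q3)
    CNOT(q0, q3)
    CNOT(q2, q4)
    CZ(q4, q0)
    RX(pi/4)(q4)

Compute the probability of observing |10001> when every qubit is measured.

The probability of measuring |10001> is 1/4 - sqrt(2)/8. Key observation: the block from step 5 through step 6 cancels to the identity and can be dropped.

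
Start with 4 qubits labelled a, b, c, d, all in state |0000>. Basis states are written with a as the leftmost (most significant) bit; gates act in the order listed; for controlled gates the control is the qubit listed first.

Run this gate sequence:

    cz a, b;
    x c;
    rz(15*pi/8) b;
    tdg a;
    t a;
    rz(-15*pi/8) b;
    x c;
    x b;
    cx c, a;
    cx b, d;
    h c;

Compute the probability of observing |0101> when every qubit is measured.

The probability of measuring |0101> is 1/2. Key observation: the block from step 2 through step 7 cancels to the identity and can be dropped.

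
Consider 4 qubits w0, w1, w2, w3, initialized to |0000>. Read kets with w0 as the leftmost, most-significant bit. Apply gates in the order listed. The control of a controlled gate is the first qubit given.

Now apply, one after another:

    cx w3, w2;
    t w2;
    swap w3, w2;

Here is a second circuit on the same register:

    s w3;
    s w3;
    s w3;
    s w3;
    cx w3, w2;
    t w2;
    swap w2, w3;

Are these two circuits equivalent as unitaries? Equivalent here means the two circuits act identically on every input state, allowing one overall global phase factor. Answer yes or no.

Yes: on every input state the two circuits agree up to one overall phase factor.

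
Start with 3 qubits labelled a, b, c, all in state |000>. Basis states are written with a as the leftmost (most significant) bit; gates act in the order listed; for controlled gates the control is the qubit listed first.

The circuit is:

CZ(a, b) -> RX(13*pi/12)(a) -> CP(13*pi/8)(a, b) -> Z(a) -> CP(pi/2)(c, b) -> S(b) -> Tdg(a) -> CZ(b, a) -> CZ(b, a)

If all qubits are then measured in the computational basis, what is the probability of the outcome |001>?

The probability of measuring |001> is 0.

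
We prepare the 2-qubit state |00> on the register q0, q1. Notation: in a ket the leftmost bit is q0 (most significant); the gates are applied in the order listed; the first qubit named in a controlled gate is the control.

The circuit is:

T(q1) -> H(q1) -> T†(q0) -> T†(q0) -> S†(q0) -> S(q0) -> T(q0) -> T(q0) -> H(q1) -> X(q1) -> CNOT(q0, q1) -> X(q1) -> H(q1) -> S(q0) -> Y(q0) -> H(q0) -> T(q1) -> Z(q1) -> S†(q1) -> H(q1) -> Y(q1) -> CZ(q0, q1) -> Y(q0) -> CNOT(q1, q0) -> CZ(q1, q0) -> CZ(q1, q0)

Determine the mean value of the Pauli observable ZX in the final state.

The observable ZX averages to 0. Key observation: gates 2-9 undo each other exactly, leaving only the rest of the circuit to track.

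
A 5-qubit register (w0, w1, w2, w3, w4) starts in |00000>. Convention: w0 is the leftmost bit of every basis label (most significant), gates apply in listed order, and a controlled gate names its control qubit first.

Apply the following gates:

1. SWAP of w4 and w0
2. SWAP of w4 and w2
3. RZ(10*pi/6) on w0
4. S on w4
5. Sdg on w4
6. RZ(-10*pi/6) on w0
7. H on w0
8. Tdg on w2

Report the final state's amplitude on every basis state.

The resulting statevector has amplitude sqrt(2)/2 on |00000>, sqrt(2)/2 on |10000>, and 0 on every other basis state. Key observation: gates 3-6 undo each other exactly, leaving only the rest of the circuit to track.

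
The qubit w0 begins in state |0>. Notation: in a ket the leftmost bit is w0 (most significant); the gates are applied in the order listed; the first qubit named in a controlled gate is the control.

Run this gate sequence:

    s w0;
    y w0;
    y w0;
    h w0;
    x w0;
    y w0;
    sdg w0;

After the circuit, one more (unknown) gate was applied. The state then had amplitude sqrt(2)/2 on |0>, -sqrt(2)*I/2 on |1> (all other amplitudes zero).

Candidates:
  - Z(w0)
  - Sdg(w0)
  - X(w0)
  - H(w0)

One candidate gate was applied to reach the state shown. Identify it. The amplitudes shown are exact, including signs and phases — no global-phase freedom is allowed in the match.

It was X(w0) that produced the state shown.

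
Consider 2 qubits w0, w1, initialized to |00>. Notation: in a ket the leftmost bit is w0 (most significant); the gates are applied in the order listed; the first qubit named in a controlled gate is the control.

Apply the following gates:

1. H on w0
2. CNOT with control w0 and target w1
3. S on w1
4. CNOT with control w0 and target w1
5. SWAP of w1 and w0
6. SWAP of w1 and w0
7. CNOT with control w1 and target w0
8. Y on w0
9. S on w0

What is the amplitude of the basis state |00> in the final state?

The final state's coefficient on |00> equals sqrt(2)/2. Key observation: the block from step 5 through step 6 cancels to the identity and can be dropped.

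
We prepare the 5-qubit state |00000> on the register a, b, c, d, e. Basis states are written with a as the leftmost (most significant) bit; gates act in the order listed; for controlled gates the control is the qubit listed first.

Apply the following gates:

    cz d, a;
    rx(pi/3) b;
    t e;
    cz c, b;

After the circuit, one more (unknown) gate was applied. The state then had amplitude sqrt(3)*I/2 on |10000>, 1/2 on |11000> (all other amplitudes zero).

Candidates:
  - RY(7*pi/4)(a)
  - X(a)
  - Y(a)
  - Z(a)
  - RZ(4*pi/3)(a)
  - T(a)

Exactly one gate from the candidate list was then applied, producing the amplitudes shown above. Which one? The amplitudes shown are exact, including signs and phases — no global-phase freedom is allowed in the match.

The unique candidate consistent with the amplitudes is Y(a).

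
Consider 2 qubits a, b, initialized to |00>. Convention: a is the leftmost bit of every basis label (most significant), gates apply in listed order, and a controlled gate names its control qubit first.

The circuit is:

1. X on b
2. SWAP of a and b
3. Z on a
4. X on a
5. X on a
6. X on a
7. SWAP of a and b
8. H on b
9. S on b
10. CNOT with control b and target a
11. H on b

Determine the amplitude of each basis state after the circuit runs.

The final amplitudes are -1/2 on |00>, -1/2 on |01>, -I/2 on |10>, I/2 on |11>.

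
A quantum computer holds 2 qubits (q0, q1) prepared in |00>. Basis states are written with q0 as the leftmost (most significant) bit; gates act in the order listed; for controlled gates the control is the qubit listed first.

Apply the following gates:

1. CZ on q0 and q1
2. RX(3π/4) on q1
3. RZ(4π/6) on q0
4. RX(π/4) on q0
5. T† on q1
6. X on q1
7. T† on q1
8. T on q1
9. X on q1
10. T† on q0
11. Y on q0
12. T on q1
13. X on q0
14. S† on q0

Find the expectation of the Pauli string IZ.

In the final state, IZ has expectation -sqrt(2)/2. Key observation: steps 6-9 multiply out to the identity, so the circuit reduces to the remaining gates.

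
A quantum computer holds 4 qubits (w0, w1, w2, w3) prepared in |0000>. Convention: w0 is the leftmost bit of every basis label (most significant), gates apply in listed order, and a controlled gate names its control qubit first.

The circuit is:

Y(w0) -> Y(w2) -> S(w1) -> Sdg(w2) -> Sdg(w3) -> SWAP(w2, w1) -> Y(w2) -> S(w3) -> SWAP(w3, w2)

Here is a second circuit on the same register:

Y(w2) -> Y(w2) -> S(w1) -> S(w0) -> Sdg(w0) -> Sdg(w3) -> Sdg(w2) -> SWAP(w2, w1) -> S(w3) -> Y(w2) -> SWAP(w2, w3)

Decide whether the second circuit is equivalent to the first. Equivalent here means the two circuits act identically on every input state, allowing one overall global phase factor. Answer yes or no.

No: there is an input state on which the two circuits produce genuinely different outputs (not merely differing by a phase).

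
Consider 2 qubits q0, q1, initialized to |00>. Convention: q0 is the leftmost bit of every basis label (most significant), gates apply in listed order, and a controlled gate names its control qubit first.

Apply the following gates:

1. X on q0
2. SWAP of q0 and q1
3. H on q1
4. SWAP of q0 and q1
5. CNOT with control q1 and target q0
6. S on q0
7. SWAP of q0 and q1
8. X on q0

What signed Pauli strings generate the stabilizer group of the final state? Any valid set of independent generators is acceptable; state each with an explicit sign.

The stabilizer group can be generated by -IY, -ZI, among other valid generating sets.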